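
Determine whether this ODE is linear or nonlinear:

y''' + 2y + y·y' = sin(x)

Nonlinear (product y·y')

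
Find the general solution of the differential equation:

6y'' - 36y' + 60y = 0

Characteristic equation: 6r² - 36r + 60 = 0
Divide by 6: r² - 6r + 10 = 0
Roots: r = 3 ± i (complex conjugates)
General solution: y = e^(3x)(C₁cos(x) + C₂sin(x))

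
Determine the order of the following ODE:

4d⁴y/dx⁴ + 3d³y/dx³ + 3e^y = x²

The order is 4 (highest derivative is of order 4).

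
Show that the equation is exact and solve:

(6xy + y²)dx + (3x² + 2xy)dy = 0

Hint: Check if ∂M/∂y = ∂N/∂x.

Verify exactness: ∂M/∂y = ∂N/∂x ✓
Find F(x,y) such that ∂F/∂x = M, ∂F/∂y = N
Solution: 3x²y + xy² = C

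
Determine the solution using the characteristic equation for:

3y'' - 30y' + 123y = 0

Characteristic equation: 3r² - 30r + 123 = 0
Divide by 3: r² - 10r + 41 = 0
Roots: r = 5 ± 4i (complex conjugates)
General solution: y = e^(5x)(C₁cos(4x) + C₂sin(4x))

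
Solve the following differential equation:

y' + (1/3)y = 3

Using integrating factor method:

General solution: y = 9 + Ce^(-x/3)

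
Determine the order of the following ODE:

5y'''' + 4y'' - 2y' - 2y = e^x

The order is 4 (highest derivative is of order 4).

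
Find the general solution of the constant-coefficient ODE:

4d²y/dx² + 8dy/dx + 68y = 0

Characteristic equation: 4r² + 8r + 68 = 0
Divide by 4: r² + 2r + 17 = 0
Roots: r = -1 ± 4i (complex conjugates)
General solution: y = e^(-x)(C₁cos(4x) + C₂sin(4x))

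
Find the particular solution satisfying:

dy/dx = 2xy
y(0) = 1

General solution: y = Ce^(x²)
Applying IC y(0) = 1:
Particular solution: y = e^(x²)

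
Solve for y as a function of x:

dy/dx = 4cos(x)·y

Separating variables and integrating:
ln|y| = 4sin(x) + C

General solution: y = Ce^(4sin(x))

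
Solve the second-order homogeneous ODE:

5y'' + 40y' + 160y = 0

Characteristic equation: 5r² + 40r + 160 = 0
Divide by 5: r² + 8r + 32 = 0
Roots: r = -4 ± 4i (complex conjugates)
General solution: y = e^(-4x)(C₁cos(4x) + C₂sin(4x))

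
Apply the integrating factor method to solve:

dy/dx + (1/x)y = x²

Using integrating factor method:

General solution: y = (1/4)x^3 + C/x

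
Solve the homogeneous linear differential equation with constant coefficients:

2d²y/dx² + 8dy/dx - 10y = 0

Characteristic equation: 2r² + 8r - 10 = 0
Divide by 2: r² + 4r - 5 = 0
Roots: r = 1, -5 (distinct real)
General solution: y = C₁e^x + C₂e^(-5x)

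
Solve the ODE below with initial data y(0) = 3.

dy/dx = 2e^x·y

General solution: y = Ce^(2e^x)
Applying IC y(0) = 3:
Particular solution: y = 3e^(2(e^x - 1))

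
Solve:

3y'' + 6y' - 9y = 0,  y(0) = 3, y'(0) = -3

General solution: y = C₁e^x + C₂e^(-3x)
Applying ICs: C₁ = 3/2, C₂ = 3/2
Particular solution: y = (3/2)e^x + (3/2)e^(-3x)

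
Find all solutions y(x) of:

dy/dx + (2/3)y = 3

Using integrating factor method:

General solution: y = 9/2 + Ce^(-2x/3)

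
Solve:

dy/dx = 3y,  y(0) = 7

General solution: y = Ce^(3x)
Applying IC y(0) = 7:
Particular solution: y = 7e^(3x)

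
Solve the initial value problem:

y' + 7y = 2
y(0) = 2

General solution: y = 2/7 + Ce^(-7x)
Applying y(0) = 2: C = 2 - 2/7 = 12/7
Particular solution: y = 2/7 + (12/7)e^(-7x)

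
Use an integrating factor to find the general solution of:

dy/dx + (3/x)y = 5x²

Using integrating factor method:

General solution: y = (5/6)x^3 + Cx^(-3)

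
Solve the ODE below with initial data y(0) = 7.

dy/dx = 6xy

General solution: y = Ce^(3x²)
Applying IC y(0) = 7:
Particular solution: y = 7e^(3x²)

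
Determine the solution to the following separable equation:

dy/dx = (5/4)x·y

Separating variables and integrating:
ln|y| = 5x^2/8 + C

General solution: y = Ce^(5x^2/8)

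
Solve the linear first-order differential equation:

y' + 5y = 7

Using integrating factor method:

General solution: y = 7/5 + Ce^(-5x)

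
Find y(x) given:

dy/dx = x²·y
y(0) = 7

General solution: y = Ce^(x³/3)
Applying IC y(0) = 7:
Particular solution: y = 7e^(x³/3)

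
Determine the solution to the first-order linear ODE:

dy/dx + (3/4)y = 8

Using integrating factor method:

General solution: y = 32/3 + Ce^(-3x/4)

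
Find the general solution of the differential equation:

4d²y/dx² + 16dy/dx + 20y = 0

Characteristic equation: 4r² + 16r + 20 = 0
Divide by 4: r² + 4r + 5 = 0
Roots: r = -2 ± i (complex conjugates)
General solution: y = e^(-2x)(C₁cos(x) + C₂sin(x))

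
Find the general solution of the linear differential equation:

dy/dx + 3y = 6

Using integrating factor method:

General solution: y = 2 + Ce^(-3x)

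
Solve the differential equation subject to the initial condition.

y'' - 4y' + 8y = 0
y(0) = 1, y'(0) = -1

General solution: y = e^(2x)(C₁cos(2x) + C₂sin(2x))
Complex roots r = 2 ± 2i
Applying ICs: C₁ = 1, C₂ = -3/2
Particular solution: y = e^(2x)(cos(2x) - (3/2)sin(2x))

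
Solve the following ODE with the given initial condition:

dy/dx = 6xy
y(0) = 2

General solution: y = Ce^(3x²)
Applying IC y(0) = 2:
Particular solution: y = 2e^(3x²)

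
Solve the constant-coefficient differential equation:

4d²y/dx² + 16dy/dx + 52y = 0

Characteristic equation: 4r² + 16r + 52 = 0
Divide by 4: r² + 4r + 13 = 0
Roots: r = -2 ± 3i (complex conjugates)
General solution: y = e^(-2x)(C₁cos(3x) + C₂sin(3x))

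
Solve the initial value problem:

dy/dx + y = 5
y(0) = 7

General solution: y = 5 + Ce^(-x)
Applying y(0) = 7: C = 7 - 5 = 2
Particular solution: y = 5 + 2e^(-x)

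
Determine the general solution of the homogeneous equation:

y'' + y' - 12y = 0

Characteristic equation: r² + r - 12 = 0
Roots: r = 3, -4 (distinct real)
General solution: y = C₁e^(3x) + C₂e^(-4x)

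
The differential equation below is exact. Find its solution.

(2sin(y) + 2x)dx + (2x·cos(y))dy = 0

Verify exactness: ∂M/∂y = ∂N/∂x ✓
Find F(x,y) such that ∂F/∂x = M, ∂F/∂y = N
Solution: 2x·sin(y) + x² = C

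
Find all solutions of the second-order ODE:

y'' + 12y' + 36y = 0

Characteristic equation: r² + 12r + 36 = 0
Factored: (r + 6)² = 0
Repeated root: r = -6
General solution: y = (C₁ + C₂x)e^(-6x)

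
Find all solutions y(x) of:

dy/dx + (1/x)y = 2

Using integrating factor method:

General solution: y = x + C/x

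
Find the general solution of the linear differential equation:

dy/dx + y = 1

Using integrating factor method:

General solution: y = 1 + Ce^(-x)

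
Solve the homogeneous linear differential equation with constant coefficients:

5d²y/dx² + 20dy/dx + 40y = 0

Characteristic equation: 5r² + 20r + 40 = 0
Divide by 5: r² + 4r + 8 = 0
Roots: r = -2 ± 2i (complex conjugates)
General solution: y = e^(-2x)(C₁cos(2x) + C₂sin(2x))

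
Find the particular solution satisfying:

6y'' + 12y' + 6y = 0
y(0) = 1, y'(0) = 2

General solution: y = (C₁ + C₂x)e^(-x)
Repeated root r = -1
Applying ICs: C₁ = 1, C₂ = 3
Particular solution: y = (1 + 3x)e^(-x)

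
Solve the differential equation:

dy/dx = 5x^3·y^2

Separating variables and integrating:
-1/y = 5x^4/4 + C

General solution: y^-1 = (-5/4)x^4 + C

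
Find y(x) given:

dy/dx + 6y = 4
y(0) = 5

General solution: y = 2/3 + Ce^(-6x)
Applying y(0) = 5: C = 5 - 2/3 = 13/3
Particular solution: y = 2/3 + (13/3)e^(-6x)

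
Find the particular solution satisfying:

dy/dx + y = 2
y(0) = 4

General solution: y = 2 + Ce^(-x)
Applying y(0) = 4: C = 4 - 2 = 2
Particular solution: y = 2 + 2e^(-x)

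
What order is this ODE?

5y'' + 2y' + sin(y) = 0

The order is 2 (highest derivative is of order 2).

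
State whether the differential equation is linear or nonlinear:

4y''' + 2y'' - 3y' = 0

Linear (y and its derivatives appear to the first power only, no products of y terms)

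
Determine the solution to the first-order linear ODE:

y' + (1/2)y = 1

Using integrating factor method:

General solution: y = 2 + Ce^(-x/2)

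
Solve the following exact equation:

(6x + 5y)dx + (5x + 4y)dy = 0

Verify exactness: ∂M/∂y = ∂N/∂x ✓
Find F(x,y) such that ∂F/∂x = M, ∂F/∂y = N
Solution: 3x² + 5xy + 2y² = C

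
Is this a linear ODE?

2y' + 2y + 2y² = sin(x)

No. Nonlinear (y² term)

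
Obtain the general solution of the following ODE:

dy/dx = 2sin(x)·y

Separating variables and integrating:
ln|y| = -2cos(x) + C

General solution: y = Ce^(-2cos(x))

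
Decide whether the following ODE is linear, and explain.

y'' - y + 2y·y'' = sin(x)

Nonlinear (y·y'' term)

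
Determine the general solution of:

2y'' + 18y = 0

Characteristic equation: 2r² + 18 = 0
Divide by 2: r² + 9 = 0
Roots: r = ±3i (complex conjugates)
General solution: y = C₁cos(3x) + C₂sin(3x)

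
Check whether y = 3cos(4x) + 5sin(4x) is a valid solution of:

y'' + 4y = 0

Verification:
y'' = -48cos(4x) - 80sin(4x)
y'' + 4y ≠ 0 (frequency mismatch: got 16 instead of 4)

No, it is not a solution.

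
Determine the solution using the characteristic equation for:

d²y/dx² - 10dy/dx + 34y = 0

Characteristic equation: r² - 10r + 34 = 0
Roots: r = 5 ± 3i (complex conjugates)
General solution: y = e^(5x)(C₁cos(3x) + C₂sin(3x))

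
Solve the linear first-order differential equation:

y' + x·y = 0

Using integrating factor method:

General solution: y = Ce^(-x^2/2)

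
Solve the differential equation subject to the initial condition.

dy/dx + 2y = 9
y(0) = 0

General solution: y = 9/2 + Ce^(-2x)
Applying y(0) = 0: C = 0 - 9/2 = -9/2
Particular solution: y = 9/2 - (9/2)e^(-2x)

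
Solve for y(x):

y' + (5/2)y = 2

Using integrating factor method:

General solution: y = 4/5 + Ce^(-5x/2)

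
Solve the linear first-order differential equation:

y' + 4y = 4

Using integrating factor method:

General solution: y = 1 + Ce^(-4x)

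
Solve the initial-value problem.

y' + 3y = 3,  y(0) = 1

General solution: y = 1 + Ce^(-3x)
Applying y(0) = 1: C = 1 - 1 = 0
Particular solution: y = 1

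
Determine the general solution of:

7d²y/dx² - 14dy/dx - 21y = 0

Characteristic equation: 7r² - 14r - 21 = 0
Divide by 7: r² - 2r - 3 = 0
Roots: r = 3, -1 (distinct real)
General solution: y = C₁e^(3x) + C₂e^(-x)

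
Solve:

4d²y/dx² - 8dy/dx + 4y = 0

Characteristic equation: 4r² - 8r + 4 = 0
Divide by 4: r² - 2r + 1 = 0
Factored: (r - 1)² = 0
Repeated root: r = 1
General solution: y = (C₁ + C₂x)e^x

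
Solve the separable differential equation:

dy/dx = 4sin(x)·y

Separating variables and integrating:
ln|y| = -4cos(x) + C

General solution: y = Ce^(-4cos(x))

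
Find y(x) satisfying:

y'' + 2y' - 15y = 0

Characteristic equation: r² + 2r - 15 = 0
Roots: r = 3, -5 (distinct real)
General solution: y = C₁e^(3x) + C₂e^(-5x)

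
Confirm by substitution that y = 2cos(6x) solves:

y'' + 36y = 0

Verification:
y'' = -72cos(6x)
y'' + 36y = 0 ✓

Yes, it is a solution.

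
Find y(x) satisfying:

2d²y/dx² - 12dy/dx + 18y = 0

Characteristic equation: 2r² - 12r + 18 = 0
Divide by 2: r² - 6r + 9 = 0
Factored: (r - 3)² = 0
Repeated root: r = 3
General solution: y = (C₁ + C₂x)e^(3x)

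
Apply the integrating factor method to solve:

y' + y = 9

Using integrating factor method:

General solution: y = 9 + Ce^(-x)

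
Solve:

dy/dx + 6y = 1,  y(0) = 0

General solution: y = 1/6 + Ce^(-6x)
Applying y(0) = 0: C = 0 - 1/6 = -1/6
Particular solution: y = 1/6 - (1/6)e^(-6x)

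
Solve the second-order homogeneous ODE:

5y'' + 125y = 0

Characteristic equation: 5r² + 125 = 0
Divide by 5: r² + 25 = 0
Roots: r = ±5i (complex conjugates)
General solution: y = C₁cos(5x) + C₂sin(5x)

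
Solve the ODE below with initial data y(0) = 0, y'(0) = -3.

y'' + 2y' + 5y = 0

General solution: y = e^(-x)(C₁cos(2x) + C₂sin(2x))
Complex roots r = -1 ± 2i
Applying ICs: C₁ = 0, C₂ = -3/2
Particular solution: y = e^(-x)(-(3/2)sin(2x))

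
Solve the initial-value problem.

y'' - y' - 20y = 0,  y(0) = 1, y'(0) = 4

General solution: y = C₁e^(5x) + C₂e^(-4x)
Applying ICs: C₁ = 8/9, C₂ = 1/9
Particular solution: y = (8/9)e^(5x) + (1/9)e^(-4x)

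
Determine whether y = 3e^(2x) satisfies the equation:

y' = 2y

Verification:
y = 3e^(2x)
y' = 6e^(2x)
2y = 6e^(2x)
y' = 2y ✓

Yes, it is a solution.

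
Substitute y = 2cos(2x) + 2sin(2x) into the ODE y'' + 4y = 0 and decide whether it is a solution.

Verification:
y'' = -8cos(2x) - 8sin(2x)
y'' + 4y = 0 ✓

Yes, it is a solution.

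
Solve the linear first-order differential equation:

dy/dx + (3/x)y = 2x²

Using integrating factor method:

General solution: y = (1/3)x^3 + Cx^(-3)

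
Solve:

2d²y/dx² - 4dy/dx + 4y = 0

Characteristic equation: 2r² - 4r + 4 = 0
Divide by 2: r² - 2r + 2 = 0
Roots: r = 1 ± i (complex conjugates)
General solution: y = e^x(C₁cos(x) + C₂sin(x))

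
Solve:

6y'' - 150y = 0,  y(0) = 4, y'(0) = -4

General solution: y = C₁e^(5x) + C₂e^(-5x)
Applying ICs: C₁ = 8/5, C₂ = 12/5
Particular solution: y = (8/5)e^(5x) + (12/5)e^(-5x)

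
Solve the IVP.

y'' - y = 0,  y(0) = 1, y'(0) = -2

General solution: y = C₁e^x + C₂e^(-x)
Applying ICs: C₁ = -1/2, C₂ = 3/2
Particular solution: y = -(1/2)e^x + (3/2)e^(-x)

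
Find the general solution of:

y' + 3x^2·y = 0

Using integrating factor method:

General solution: y = Ce^(-x^3)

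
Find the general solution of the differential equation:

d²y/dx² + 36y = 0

Characteristic equation: r² + 36 = 0
Roots: r = ±6i (complex conjugates)
General solution: y = C₁cos(6x) + C₂sin(6x)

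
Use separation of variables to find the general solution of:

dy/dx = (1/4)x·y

Separating variables and integrating:
ln|y| = x^2/8 + C

General solution: y = Ce^(x^2/8)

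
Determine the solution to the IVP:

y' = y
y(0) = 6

General solution: y = Ce^x
Applying IC y(0) = 6:
Particular solution: y = 6e^x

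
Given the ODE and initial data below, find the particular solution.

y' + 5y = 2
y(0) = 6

General solution: y = 2/5 + Ce^(-5x)
Applying y(0) = 6: C = 6 - 2/5 = 28/5
Particular solution: y = 2/5 + (28/5)e^(-5x)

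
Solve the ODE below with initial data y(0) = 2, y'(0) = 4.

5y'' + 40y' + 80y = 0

General solution: y = (C₁ + C₂x)e^(-4x)
Repeated root r = -4
Applying ICs: C₁ = 2, C₂ = 12
Particular solution: y = (2 + 12x)e^(-4x)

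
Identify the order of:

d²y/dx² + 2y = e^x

The order is 2 (highest derivative is of order 2).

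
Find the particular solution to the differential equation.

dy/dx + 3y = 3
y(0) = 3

General solution: y = 1 + Ce^(-3x)
Applying y(0) = 3: C = 3 - 1 = 2
Particular solution: y = 1 + 2e^(-3x)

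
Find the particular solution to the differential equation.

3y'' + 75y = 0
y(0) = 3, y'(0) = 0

General solution: y = C₁cos(5x) + C₂sin(5x)
Complex roots r = ±5i
Applying ICs: C₁ = 3, C₂ = 0
Particular solution: y = 3cos(5x)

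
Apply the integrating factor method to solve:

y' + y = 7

Using integrating factor method:

General solution: y = 7 + Ce^(-x)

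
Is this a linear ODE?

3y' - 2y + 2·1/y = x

No. Nonlinear (1/y term)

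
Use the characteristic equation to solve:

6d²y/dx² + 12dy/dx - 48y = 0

Characteristic equation: 6r² + 12r - 48 = 0
Divide by 6: r² + 2r - 8 = 0
Roots: r = 2, -4 (distinct real)
General solution: y = C₁e^(2x) + C₂e^(-4x)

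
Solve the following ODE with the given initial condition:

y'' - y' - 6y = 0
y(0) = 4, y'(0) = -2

General solution: y = C₁e^(3x) + C₂e^(-2x)
Applying ICs: C₁ = 6/5, C₂ = 14/5
Particular solution: y = (6/5)e^(3x) + (14/5)e^(-2x)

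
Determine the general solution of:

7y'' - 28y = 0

Characteristic equation: 7r² - 28 = 0
Divide by 7: r² - 4 = 0
Roots: r = 2, -2 (distinct real)
General solution: y = C₁e^(2x) + C₂e^(-2x)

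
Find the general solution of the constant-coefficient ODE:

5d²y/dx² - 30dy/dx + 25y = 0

Characteristic equation: 5r² - 30r + 25 = 0
Divide by 5: r² - 6r + 5 = 0
Roots: r = 5, 1 (distinct real)
General solution: y = C₁e^(5x) + C₂e^x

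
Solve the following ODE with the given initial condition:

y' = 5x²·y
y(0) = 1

General solution: y = Ce^(5x³/3)
Applying IC y(0) = 1:
Particular solution: y = e^(5x³/3)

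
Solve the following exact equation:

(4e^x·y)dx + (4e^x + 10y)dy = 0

Verify exactness: ∂M/∂y = ∂N/∂x ✓
Find F(x,y) such that ∂F/∂x = M, ∂F/∂y = N
Solution: 4e^x·y + 5y² = C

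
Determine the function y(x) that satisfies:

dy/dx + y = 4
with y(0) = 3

General solution: y = 4 + Ce^(-x)
Applying y(0) = 3: C = 3 - 4 = -1
Particular solution: y = 4 - e^(-x)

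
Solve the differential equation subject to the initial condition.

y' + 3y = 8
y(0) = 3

General solution: y = 8/3 + Ce^(-3x)
Applying y(0) = 3: C = 3 - 8/3 = 1/3
Particular solution: y = 8/3 + (1/3)e^(-3x)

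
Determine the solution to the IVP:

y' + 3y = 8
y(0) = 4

General solution: y = 8/3 + Ce^(-3x)
Applying y(0) = 4: C = 4 - 8/3 = 4/3
Particular solution: y = 8/3 + (4/3)e^(-3x)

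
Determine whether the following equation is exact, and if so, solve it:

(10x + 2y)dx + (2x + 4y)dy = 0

Verify exactness: ∂M/∂y = ∂N/∂x ✓
Find F(x,y) such that ∂F/∂x = M, ∂F/∂y = N
Solution: 5x² + 2xy + 2y² = C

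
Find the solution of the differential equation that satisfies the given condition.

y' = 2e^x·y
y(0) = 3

General solution: y = Ce^(2e^x)
Applying IC y(0) = 3:
Particular solution: y = 3e^(2(e^x - 1))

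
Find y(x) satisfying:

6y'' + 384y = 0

Characteristic equation: 6r² + 384 = 0
Divide by 6: r² + 64 = 0
Roots: r = ±8i (complex conjugates)
General solution: y = C₁cos(8x) + C₂sin(8x)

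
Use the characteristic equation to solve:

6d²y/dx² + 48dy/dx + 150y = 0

Characteristic equation: 6r² + 48r + 150 = 0
Divide by 6: r² + 8r + 25 = 0
Roots: r = -4 ± 3i (complex conjugates)
General solution: y = e^(-4x)(C₁cos(3x) + C₂sin(3x))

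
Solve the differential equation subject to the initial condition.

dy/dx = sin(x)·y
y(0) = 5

General solution: y = Ce^(-cos(x))
Applying IC y(0) = 5:
Particular solution: y = 5e^(1-cos(x))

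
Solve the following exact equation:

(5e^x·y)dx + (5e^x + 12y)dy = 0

Verify exactness: ∂M/∂y = ∂N/∂x ✓
Find F(x,y) such that ∂F/∂x = M, ∂F/∂y = N
Solution: 5e^x·y + 6y² = C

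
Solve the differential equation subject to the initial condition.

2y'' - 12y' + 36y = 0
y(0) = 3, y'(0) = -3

General solution: y = e^(3x)(C₁cos(3x) + C₂sin(3x))
Complex roots r = 3 ± 3i
Applying ICs: C₁ = 3, C₂ = -4
Particular solution: y = e^(3x)(3cos(3x) - 4sin(3x))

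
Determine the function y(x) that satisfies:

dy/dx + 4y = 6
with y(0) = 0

General solution: y = 3/2 + Ce^(-4x)
Applying y(0) = 0: C = 0 - 3/2 = -3/2
Particular solution: y = 3/2 - (3/2)e^(-4x)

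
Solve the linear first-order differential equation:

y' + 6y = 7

Using integrating factor method:

General solution: y = 7/6 + Ce^(-6x)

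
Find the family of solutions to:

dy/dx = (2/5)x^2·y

Separating variables and integrating:
ln|y| = 2x^3/15 + C

General solution: y = Ce^(2x^3/15)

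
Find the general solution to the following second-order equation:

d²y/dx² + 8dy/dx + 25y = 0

Characteristic equation: r² + 8r + 25 = 0
Roots: r = -4 ± 3i (complex conjugates)
General solution: y = e^(-4x)(C₁cos(3x) + C₂sin(3x))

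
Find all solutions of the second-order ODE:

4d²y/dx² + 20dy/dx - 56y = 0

Characteristic equation: 4r² + 20r - 56 = 0
Divide by 4: r² + 5r - 14 = 0
Roots: r = 2, -7 (distinct real)
General solution: y = C₁e^(2x) + C₂e^(-7x)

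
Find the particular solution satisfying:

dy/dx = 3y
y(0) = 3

General solution: y = Ce^(3x)
Applying IC y(0) = 3:
Particular solution: y = 3e^(3x)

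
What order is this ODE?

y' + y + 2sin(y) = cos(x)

The order is 1 (highest derivative is of order 1).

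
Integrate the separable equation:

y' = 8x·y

Separating variables and integrating:
ln|y| = 4x^2 + C

General solution: y = Ce^(4x^2)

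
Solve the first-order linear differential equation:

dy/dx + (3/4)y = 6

Using integrating factor method:

General solution: y = 8 + Ce^(-3x/4)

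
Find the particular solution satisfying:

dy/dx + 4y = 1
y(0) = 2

General solution: y = 1/4 + Ce^(-4x)
Applying y(0) = 2: C = 2 - 1/4 = 7/4
Particular solution: y = 1/4 + (7/4)e^(-4x)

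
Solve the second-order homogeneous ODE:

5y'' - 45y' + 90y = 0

Characteristic equation: 5r² - 45r + 90 = 0
Divide by 5: r² - 9r + 18 = 0
Roots: r = 3, 6 (distinct real)
General solution: y = C₁e^(3x) + C₂e^(6x)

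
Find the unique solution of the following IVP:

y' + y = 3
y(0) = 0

General solution: y = 3 + Ce^(-x)
Applying y(0) = 0: C = 0 - 3 = -3
Particular solution: y = 3 - 3e^(-x)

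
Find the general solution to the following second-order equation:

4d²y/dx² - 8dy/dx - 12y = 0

Characteristic equation: 4r² - 8r - 12 = 0
Divide by 4: r² - 2r - 3 = 0
Roots: r = 3, -1 (distinct real)
General solution: y = C₁e^(3x) + C₂e^(-x)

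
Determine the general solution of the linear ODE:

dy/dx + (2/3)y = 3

Using integrating factor method:

General solution: y = 9/2 + Ce^(-2x/3)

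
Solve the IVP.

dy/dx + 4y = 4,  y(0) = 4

General solution: y = 1 + Ce^(-4x)
Applying y(0) = 4: C = 4 - 1 = 3
Particular solution: y = 1 + 3e^(-4x)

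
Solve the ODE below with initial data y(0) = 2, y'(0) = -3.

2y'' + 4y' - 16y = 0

General solution: y = C₁e^(2x) + C₂e^(-4x)
Applying ICs: C₁ = 5/6, C₂ = 7/6
Particular solution: y = (5/6)e^(2x) + (7/6)e^(-4x)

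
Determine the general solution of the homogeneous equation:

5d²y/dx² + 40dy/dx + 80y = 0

Characteristic equation: 5r² + 40r + 80 = 0
Divide by 5: r² + 8r + 16 = 0
Factored: (r + 4)² = 0
Repeated root: r = -4
General solution: y = (C₁ + C₂x)e^(-4x)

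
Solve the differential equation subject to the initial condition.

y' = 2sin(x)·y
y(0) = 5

General solution: y = Ce^(-2cos(x))
Applying IC y(0) = 5:
Particular solution: y = 5e^(2(1-cos(x)))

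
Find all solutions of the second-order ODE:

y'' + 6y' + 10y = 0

Characteristic equation: r² + 6r + 10 = 0
Roots: r = -3 ± i (complex conjugates)
General solution: y = e^(-3x)(C₁cos(x) + C₂sin(x))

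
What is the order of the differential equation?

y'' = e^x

The order is 2 (highest derivative is of order 2).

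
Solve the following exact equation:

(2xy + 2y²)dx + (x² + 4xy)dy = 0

Verify exactness: ∂M/∂y = ∂N/∂x ✓
Find F(x,y) such that ∂F/∂x = M, ∂F/∂y = N
Solution: x²y + 2xy² = C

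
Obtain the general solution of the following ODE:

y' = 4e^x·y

Separating variables and integrating:
ln|y| = 4e^x + C

General solution: y = Ce^(4e^x)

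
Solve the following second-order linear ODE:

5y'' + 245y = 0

Characteristic equation: 5r² + 245 = 0
Divide by 5: r² + 49 = 0
Roots: r = ±7i (complex conjugates)
General solution: y = C₁cos(7x) + C₂sin(7x)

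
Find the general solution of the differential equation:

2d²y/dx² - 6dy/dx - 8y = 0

Characteristic equation: 2r² - 6r - 8 = 0
Divide by 2: r² - 3r - 4 = 0
Roots: r = 4, -1 (distinct real)
General solution: y = C₁e^(4x) + C₂e^(-x)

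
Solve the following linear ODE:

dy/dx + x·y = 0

Using integrating factor method:

General solution: y = Ce^(-x^2/2)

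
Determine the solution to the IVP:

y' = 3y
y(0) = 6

General solution: y = Ce^(3x)
Applying IC y(0) = 6:
Particular solution: y = 6e^(3x)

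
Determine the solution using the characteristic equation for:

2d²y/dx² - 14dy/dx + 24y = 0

Characteristic equation: 2r² - 14r + 24 = 0
Divide by 2: r² - 7r + 12 = 0
Roots: r = 3, 4 (distinct real)
General solution: y = C₁e^(3x) + C₂e^(4x)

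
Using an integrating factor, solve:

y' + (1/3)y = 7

Using integrating factor method:

General solution: y = 21 + Ce^(-x/3)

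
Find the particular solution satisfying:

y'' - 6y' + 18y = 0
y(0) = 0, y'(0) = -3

General solution: y = e^(3x)(C₁cos(3x) + C₂sin(3x))
Complex roots r = 3 ± 3i
Applying ICs: C₁ = 0, C₂ = -1
Particular solution: y = e^(3x)(-sin(3x))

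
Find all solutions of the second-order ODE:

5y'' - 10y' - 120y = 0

Characteristic equation: 5r² - 10r - 120 = 0
Divide by 5: r² - 2r - 24 = 0
Roots: r = 6, -4 (distinct real)
General solution: y = C₁e^(6x) + C₂e^(-4x)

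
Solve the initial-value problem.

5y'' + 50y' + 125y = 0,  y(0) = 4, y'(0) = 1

General solution: y = (C₁ + C₂x)e^(-5x)
Repeated root r = -5
Applying ICs: C₁ = 4, C₂ = 21
Particular solution: y = (4 + 21x)e^(-5x)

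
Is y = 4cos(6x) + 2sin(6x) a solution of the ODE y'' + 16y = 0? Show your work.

Verification:
y'' = -144cos(6x) - 72sin(6x)
y'' + 16y ≠ 0 (frequency mismatch: got 36 instead of 16)

No, it is not a solution.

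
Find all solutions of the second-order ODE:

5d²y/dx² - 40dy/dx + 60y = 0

Characteristic equation: 5r² - 40r + 60 = 0
Divide by 5: r² - 8r + 12 = 0
Roots: r = 2, 6 (distinct real)
General solution: y = C₁e^(2x) + C₂e^(6x)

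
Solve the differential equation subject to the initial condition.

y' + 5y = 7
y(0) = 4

General solution: y = 7/5 + Ce^(-5x)
Applying y(0) = 4: C = 4 - 7/5 = 13/5
Particular solution: y = 7/5 + (13/5)e^(-5x)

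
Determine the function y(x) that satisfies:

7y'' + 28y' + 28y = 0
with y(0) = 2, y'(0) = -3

General solution: y = (C₁ + C₂x)e^(-2x)
Repeated root r = -2
Applying ICs: C₁ = 2, C₂ = 1
Particular solution: y = (2 + x)e^(-2x)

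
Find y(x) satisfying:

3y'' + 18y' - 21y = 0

Characteristic equation: 3r² + 18r - 21 = 0
Divide by 3: r² + 6r - 7 = 0
Roots: r = 1, -7 (distinct real)
General solution: y = C₁e^x + C₂e^(-7x)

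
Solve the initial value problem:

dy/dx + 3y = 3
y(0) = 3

General solution: y = 1 + Ce^(-3x)
Applying y(0) = 3: C = 3 - 1 = 2
Particular solution: y = 1 + 2e^(-3x)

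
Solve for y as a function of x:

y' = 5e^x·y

Separating variables and integrating:
ln|y| = 5e^x + C

General solution: y = Ce^(5e^x)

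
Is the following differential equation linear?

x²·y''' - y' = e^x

Yes. Linear (y and its derivatives appear to the first power only, no products of y terms)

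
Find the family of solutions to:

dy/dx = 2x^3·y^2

Separating variables and integrating:
-1/y = x^4/2 + C

General solution: y^-1 = (-1/2)x^4 + C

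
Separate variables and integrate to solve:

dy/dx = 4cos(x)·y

Separating variables and integrating:
ln|y| = 4sin(x) + C

General solution: y = Ce^(4sin(x))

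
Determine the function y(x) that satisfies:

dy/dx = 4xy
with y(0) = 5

General solution: y = Ce^(2x²)
Applying IC y(0) = 5:
Particular solution: y = 5e^(2x²)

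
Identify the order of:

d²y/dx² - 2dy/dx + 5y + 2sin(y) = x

The order is 2 (highest derivative is of order 2).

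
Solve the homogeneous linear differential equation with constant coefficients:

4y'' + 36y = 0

Characteristic equation: 4r² + 36 = 0
Divide by 4: r² + 9 = 0
Roots: r = ±3i (complex conjugates)
General solution: y = C₁cos(3x) + C₂sin(3x)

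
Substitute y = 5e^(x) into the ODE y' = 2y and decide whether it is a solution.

Verification:
y = 5e^(x)
y' = 5e^(x)
But 2y = 10e^(x)
y' ≠ 2y — the derivative does not match

No, it is not a solution.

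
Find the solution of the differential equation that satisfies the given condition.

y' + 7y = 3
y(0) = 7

General solution: y = 3/7 + Ce^(-7x)
Applying y(0) = 7: C = 7 - 3/7 = 46/7
Particular solution: y = 3/7 + (46/7)e^(-7x)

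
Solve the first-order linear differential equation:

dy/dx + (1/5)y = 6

Using integrating factor method:

General solution: y = 30 + Ce^(-x/5)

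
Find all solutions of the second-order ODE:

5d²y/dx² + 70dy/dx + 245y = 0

Characteristic equation: 5r² + 70r + 245 = 0
Divide by 5: r² + 14r + 49 = 0
Factored: (r + 7)² = 0
Repeated root: r = -7
General solution: y = (C₁ + C₂x)e^(-7x)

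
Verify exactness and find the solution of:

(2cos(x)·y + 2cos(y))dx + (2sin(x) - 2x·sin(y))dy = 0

Verify exactness: ∂M/∂y = ∂N/∂x ✓
Find F(x,y) such that ∂F/∂x = M, ∂F/∂y = N
Solution: 2sin(x)·y + 2x·cos(y) = C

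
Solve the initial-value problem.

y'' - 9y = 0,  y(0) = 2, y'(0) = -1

General solution: y = C₁e^(3x) + C₂e^(-3x)
Applying ICs: C₁ = 5/6, C₂ = 7/6
Particular solution: y = (5/6)e^(3x) + (7/6)e^(-3x)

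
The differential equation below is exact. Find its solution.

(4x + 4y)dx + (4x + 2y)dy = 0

Verify exactness: ∂M/∂y = ∂N/∂x ✓
Find F(x,y) such that ∂F/∂x = M, ∂F/∂y = N
Solution: 2x² + 4xy + y² = C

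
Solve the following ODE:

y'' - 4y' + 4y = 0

Characteristic equation: r² - 4r + 4 = 0
Factored: (r - 2)² = 0
Repeated root: r = 2
General solution: y = (C₁ + C₂x)e^(2x)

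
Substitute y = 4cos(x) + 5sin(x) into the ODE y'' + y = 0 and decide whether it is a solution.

Verification:
y'' = -4cos(x) - 5sin(x)
y'' + y = 0 ✓

Yes, it is a solution.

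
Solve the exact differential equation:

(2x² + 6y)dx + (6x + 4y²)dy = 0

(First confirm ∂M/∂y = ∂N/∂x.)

Verify exactness: ∂M/∂y = ∂N/∂x ✓
Find F(x,y) such that ∂F/∂x = M, ∂F/∂y = N
Solution: 2x³/3 + 6xy + 4y³/3 = C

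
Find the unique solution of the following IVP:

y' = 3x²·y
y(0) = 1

General solution: y = Ce^(x³)
Applying IC y(0) = 1:
Particular solution: y = e^(x³)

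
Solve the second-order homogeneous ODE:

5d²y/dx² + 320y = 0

Characteristic equation: 5r² + 320 = 0
Divide by 5: r² + 64 = 0
Roots: r = ±8i (complex conjugates)
General solution: y = C₁cos(8x) + C₂sin(8x)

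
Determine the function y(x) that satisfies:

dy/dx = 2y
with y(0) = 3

General solution: y = Ce^(2x)
Applying IC y(0) = 3:
Particular solution: y = 3e^(2x)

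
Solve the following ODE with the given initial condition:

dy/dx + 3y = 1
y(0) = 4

General solution: y = 1/3 + Ce^(-3x)
Applying y(0) = 4: C = 4 - 1/3 = 11/3
Particular solution: y = 1/3 + (11/3)e^(-3x)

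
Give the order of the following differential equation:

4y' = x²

The order is 1 (highest derivative is of order 1).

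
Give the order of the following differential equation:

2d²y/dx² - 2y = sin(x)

The order is 2 (highest derivative is of order 2).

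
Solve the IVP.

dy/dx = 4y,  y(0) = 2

General solution: y = Ce^(4x)
Applying IC y(0) = 2:
Particular solution: y = 2e^(4x)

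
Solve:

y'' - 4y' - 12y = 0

Characteristic equation: r² - 4r - 12 = 0
Roots: r = 6, -2 (distinct real)
General solution: y = C₁e^(6x) + C₂e^(-2x)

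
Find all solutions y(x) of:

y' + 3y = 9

Using integrating factor method:

General solution: y = 3 + Ce^(-3x)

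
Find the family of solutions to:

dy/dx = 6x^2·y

Separating variables and integrating:
ln|y| = 2x^3 + C

General solution: y = Ce^(2x^3)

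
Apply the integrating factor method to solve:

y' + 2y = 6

Using integrating factor method:

General solution: y = 3 + Ce^(-2x)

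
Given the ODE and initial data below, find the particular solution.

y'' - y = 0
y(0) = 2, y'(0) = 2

General solution: y = C₁e^x + C₂e^(-x)
Applying ICs: C₁ = 2, C₂ = 0
Particular solution: y = 2e^x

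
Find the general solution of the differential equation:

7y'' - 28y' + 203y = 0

Characteristic equation: 7r² - 28r + 203 = 0
Divide by 7: r² - 4r + 29 = 0
Roots: r = 2 ± 5i (complex conjugates)
General solution: y = e^(2x)(C₁cos(5x) + C₂sin(5x))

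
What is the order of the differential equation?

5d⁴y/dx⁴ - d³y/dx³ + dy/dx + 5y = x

The order is 4 (highest derivative is of order 4).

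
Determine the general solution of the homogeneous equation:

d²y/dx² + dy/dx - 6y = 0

Characteristic equation: r² + r - 6 = 0
Roots: r = 2, -3 (distinct real)
General solution: y = C₁e^(2x) + C₂e^(-3x)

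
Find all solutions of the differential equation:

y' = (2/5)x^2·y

Separating variables and integrating:
ln|y| = 2x^3/15 + C

General solution: y = Ce^(2x^3/15)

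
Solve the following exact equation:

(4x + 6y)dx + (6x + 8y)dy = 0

Verify exactness: ∂M/∂y = ∂N/∂x ✓
Find F(x,y) such that ∂F/∂x = M, ∂F/∂y = N
Solution: 2x² + 6xy + 4y² = C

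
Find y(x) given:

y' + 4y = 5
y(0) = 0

General solution: y = 5/4 + Ce^(-4x)
Applying y(0) = 0: C = 0 - 5/4 = -5/4
Particular solution: y = 5/4 - (5/4)e^(-4x)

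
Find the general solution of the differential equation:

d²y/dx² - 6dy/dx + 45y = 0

Characteristic equation: r² - 6r + 45 = 0
Roots: r = 3 ± 6i (complex conjugates)
General solution: y = e^(3x)(C₁cos(6x) + C₂sin(6x))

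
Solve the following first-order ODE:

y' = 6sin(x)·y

Separating variables and integrating:
ln|y| = -6cos(x) + C

General solution: y = Ce^(-6cos(x))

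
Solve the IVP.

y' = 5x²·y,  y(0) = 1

General solution: y = Ce^(5x³/3)
Applying IC y(0) = 1:
Particular solution: y = e^(5x³/3)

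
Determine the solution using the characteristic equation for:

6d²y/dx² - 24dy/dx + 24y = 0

Characteristic equation: 6r² - 24r + 24 = 0
Divide by 6: r² - 4r + 4 = 0
Factored: (r - 2)² = 0
Repeated root: r = 2
General solution: y = (C₁ + C₂x)e^(2x)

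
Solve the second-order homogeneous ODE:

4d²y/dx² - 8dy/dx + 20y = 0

Characteristic equation: 4r² - 8r + 20 = 0
Divide by 4: r² - 2r + 5 = 0
Roots: r = 1 ± 2i (complex conjugates)
General solution: y = e^x(C₁cos(2x) + C₂sin(2x))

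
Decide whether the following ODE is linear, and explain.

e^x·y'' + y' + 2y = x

Linear (y and its derivatives appear to the first power only, no products of y terms)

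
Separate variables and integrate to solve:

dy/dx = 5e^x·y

Separating variables and integrating:
ln|y| = 5e^x + C

General solution: y = Ce^(5e^x)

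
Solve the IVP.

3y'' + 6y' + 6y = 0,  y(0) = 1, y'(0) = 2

General solution: y = e^(-x)(C₁cos(x) + C₂sin(x))
Complex roots r = -1 ± i
Applying ICs: C₁ = 1, C₂ = 3
Particular solution: y = e^(-x)(cos(x) + 3sin(x))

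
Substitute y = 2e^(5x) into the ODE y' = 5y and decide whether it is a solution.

Verification:
y = 2e^(5x)
y' = 10e^(5x)
5y = 10e^(5x)
y' = 5y ✓

Yes, it is a solution.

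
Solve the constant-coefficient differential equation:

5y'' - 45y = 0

Characteristic equation: 5r² - 45 = 0
Divide by 5: r² - 9 = 0
Roots: r = 3, -3 (distinct real)
General solution: y = C₁e^(3x) + C₂e^(-3x)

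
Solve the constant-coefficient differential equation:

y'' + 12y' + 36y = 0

Characteristic equation: r² + 12r + 36 = 0
Factored: (r + 6)² = 0
Repeated root: r = -6
General solution: y = (C₁ + C₂x)e^(-6x)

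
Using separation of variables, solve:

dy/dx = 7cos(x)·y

Separating variables and integrating:
ln|y| = 7sin(x) + C

General solution: y = Ce^(7sin(x))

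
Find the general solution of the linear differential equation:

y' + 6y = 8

Using integrating factor method:

General solution: y = 4/3 + Ce^(-6x)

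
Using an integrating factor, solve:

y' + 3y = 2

Using integrating factor method:

General solution: y = 2/3 + Ce^(-3x)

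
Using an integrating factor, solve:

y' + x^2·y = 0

Using integrating factor method:

General solution: y = Ce^(-x^3/3)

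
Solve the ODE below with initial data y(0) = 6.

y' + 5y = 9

General solution: y = 9/5 + Ce^(-5x)
Applying y(0) = 6: C = 6 - 9/5 = 21/5
Particular solution: y = 9/5 + (21/5)e^(-5x)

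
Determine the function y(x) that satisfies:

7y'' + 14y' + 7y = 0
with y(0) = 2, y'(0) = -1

General solution: y = (C₁ + C₂x)e^(-x)
Repeated root r = -1
Applying ICs: C₁ = 2, C₂ = 1
Particular solution: y = (2 + x)e^(-x)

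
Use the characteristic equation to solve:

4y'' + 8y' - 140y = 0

Characteristic equation: 4r² + 8r - 140 = 0
Divide by 4: r² + 2r - 35 = 0
Roots: r = 5, -7 (distinct real)
General solution: y = C₁e^(5x) + C₂e^(-7x)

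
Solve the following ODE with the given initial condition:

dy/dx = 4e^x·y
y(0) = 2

General solution: y = Ce^(4e^x)
Applying IC y(0) = 2:
Particular solution: y = 2e^(4(e^x - 1))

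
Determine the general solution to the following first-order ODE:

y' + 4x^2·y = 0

Using integrating factor method:

General solution: y = Ce^(-4x^3/3)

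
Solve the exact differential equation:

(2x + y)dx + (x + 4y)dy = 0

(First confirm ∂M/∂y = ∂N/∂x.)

Verify exactness: ∂M/∂y = ∂N/∂x ✓
Find F(x,y) such that ∂F/∂x = M, ∂F/∂y = N
Solution: x² + xy + 2y² = C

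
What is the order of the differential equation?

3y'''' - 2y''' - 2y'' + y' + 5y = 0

The order is 4 (highest derivative is of order 4).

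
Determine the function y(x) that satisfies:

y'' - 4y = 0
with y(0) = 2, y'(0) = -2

General solution: y = C₁e^(2x) + C₂e^(-2x)
Applying ICs: C₁ = 1/2, C₂ = 3/2
Particular solution: y = (1/2)e^(2x) + (3/2)e^(-2x)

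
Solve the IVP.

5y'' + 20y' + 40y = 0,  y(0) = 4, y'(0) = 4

General solution: y = e^(-2x)(C₁cos(2x) + C₂sin(2x))
Complex roots r = -2 ± 2i
Applying ICs: C₁ = 4, C₂ = 6
Particular solution: y = e^(-2x)(4cos(2x) + 6sin(2x))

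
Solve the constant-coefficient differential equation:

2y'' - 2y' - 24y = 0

Characteristic equation: 2r² - 2r - 24 = 0
Divide by 2: r² - r - 12 = 0
Roots: r = 4, -3 (distinct real)
General solution: y = C₁e^(4x) + C₂e^(-3x)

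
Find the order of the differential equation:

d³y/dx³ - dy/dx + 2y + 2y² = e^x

The order is 3 (highest derivative is of order 3).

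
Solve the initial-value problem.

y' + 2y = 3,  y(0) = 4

General solution: y = 3/2 + Ce^(-2x)
Applying y(0) = 4: C = 4 - 3/2 = 5/2
Particular solution: y = 3/2 + (5/2)e^(-2x)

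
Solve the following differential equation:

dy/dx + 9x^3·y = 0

Using integrating factor method:

General solution: y = Ce^(-9x^4/4)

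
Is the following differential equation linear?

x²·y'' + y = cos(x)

Yes. Linear (y and its derivatives appear to the first power only, no products of y terms)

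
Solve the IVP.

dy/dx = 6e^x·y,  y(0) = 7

General solution: y = Ce^(6e^x)
Applying IC y(0) = 7:
Particular solution: y = 7e^(6(e^x - 1))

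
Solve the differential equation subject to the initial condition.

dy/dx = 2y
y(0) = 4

General solution: y = Ce^(2x)
Applying IC y(0) = 4:
Particular solution: y = 4e^(2x)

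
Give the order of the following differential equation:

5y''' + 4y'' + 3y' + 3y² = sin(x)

The order is 3 (highest derivative is of order 3).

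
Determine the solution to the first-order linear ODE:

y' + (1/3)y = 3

Using integrating factor method:

General solution: y = 9 + Ce^(-x/3)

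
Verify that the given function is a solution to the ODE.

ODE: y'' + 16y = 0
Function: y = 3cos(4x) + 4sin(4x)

Verification:
y'' = -48cos(4x) - 64sin(4x)
y'' + 16y = 0 ✓

Yes, it is a solution.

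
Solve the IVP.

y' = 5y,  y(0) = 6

General solution: y = Ce^(5x)
Applying IC y(0) = 6:
Particular solution: y = 6e^(5x)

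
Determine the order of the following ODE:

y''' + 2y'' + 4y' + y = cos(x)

The order is 3 (highest derivative is of order 3).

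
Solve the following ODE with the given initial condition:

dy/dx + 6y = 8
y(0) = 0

General solution: y = 4/3 + Ce^(-6x)
Applying y(0) = 0: C = 0 - 4/3 = -4/3
Particular solution: y = 4/3 - (4/3)e^(-6x)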